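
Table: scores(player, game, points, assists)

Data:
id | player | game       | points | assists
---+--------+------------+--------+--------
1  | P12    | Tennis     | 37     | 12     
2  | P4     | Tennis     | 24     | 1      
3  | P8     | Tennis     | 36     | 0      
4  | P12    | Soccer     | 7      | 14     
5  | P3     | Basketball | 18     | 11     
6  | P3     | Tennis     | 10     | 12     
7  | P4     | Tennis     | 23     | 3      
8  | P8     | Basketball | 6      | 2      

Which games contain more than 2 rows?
SELECT game, COUNT(*) as cnt
FROM scores
GROUP BY game
HAVING COUNT(*) > 2

Result:
  Tennis: 5

Note: HAVING filters groups after aggregation, WHERE filters rows before.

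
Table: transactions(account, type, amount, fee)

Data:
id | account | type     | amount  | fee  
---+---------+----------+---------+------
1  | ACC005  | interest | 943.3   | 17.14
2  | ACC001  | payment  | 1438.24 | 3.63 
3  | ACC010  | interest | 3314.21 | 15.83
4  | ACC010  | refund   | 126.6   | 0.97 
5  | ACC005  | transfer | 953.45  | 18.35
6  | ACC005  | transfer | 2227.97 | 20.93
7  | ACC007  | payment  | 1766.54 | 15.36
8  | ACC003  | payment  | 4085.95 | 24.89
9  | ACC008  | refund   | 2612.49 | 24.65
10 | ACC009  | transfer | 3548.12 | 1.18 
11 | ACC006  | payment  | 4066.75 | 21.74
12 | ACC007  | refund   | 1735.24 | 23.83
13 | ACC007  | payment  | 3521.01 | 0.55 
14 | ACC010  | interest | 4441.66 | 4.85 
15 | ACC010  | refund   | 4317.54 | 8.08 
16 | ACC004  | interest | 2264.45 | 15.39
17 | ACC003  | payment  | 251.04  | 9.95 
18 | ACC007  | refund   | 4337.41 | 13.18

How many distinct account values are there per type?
SELECT type, COUNT(DISTINCT account)
FROM transactions
GROUP BY type

Result:
  interest: 3 distinct
  payment: 4 distinct
  refund: 3 distinct
  transfer: 2 distinct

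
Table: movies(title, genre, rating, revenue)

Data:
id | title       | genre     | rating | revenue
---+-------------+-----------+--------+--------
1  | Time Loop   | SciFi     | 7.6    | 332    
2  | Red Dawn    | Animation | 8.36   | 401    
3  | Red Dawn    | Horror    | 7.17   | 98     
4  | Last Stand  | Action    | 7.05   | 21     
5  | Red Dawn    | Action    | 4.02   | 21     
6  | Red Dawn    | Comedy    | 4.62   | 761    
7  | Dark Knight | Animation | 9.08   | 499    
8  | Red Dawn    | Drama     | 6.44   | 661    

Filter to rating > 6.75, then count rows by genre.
SELECT genre, COUNT(*)
FROM movies
WHERE rating > 6.75
GROUP BY genre

Note: WHERE filters rows before grouping.

Result:
  Action: 1
  Animation: 2
  Horror: 1
  SciFi: 1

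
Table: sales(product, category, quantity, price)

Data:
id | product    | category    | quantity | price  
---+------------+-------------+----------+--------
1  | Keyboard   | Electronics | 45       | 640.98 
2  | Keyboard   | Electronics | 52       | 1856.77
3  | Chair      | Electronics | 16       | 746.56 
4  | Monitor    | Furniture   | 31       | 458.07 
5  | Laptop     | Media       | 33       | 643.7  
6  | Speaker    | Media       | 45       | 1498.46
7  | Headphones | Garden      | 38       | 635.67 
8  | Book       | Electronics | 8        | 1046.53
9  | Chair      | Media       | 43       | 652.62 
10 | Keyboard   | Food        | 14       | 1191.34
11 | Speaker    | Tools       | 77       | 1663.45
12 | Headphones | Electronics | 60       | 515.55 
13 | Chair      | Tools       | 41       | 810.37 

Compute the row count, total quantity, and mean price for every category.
SELECT category,
       COUNT(*) as cnt,
       SUM(quantity) as total_quantity,
       AVG(price) as avg_price
FROM sales
GROUP BY category

Result:
  Electronics: 5 records, 181 total quantity, 961.28 avg price
  Food: 1 records, 14 total quantity, 1191.34 avg price
  Furniture: 1 records, 31 total quantity, 458.07 avg price
  Garden: 1 records, 38 total quantity, 635.67 avg price
  Media: 3 records, 121 total quantity, 931.59 avg price
  Tools: 2 records, 118 total quantity, 1236.91 avg price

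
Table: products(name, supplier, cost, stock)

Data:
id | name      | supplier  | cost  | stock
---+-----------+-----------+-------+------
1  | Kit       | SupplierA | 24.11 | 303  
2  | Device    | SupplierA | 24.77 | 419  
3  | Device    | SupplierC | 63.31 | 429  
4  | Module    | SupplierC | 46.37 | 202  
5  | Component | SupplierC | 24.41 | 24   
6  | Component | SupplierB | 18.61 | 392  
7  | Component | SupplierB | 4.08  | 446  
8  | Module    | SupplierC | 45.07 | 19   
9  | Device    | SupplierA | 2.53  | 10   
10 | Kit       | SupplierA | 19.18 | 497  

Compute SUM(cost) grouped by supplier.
SELECT supplier, SUM(cost) as result
FROM products
GROUP BY supplier

Result:
  SupplierA: 70.59
  SupplierB: 22.69
  SupplierC: 179.16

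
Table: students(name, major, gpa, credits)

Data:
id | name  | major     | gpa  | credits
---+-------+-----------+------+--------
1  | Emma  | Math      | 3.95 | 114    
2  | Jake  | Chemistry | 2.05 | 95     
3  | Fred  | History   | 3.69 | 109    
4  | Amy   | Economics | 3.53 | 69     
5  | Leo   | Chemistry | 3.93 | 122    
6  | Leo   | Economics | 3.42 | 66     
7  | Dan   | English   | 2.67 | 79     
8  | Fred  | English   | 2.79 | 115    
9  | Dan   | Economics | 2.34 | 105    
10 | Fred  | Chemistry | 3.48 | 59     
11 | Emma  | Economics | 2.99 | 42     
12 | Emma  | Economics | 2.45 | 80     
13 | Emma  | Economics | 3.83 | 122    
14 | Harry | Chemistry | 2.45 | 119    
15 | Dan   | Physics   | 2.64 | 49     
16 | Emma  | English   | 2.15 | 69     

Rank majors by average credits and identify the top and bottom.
SELECT major, AVG(credits)
FROM students
GROUP BY major
ORDER BY AVG(credits)

All groups:
  Physics: 49.00
  Economics: 80.67
  English: 87.67
  Chemistry: 98.75
  History: 109.00
  Math: 114.00

Highest: Math (114.00)
Lowest: Physics (49.00)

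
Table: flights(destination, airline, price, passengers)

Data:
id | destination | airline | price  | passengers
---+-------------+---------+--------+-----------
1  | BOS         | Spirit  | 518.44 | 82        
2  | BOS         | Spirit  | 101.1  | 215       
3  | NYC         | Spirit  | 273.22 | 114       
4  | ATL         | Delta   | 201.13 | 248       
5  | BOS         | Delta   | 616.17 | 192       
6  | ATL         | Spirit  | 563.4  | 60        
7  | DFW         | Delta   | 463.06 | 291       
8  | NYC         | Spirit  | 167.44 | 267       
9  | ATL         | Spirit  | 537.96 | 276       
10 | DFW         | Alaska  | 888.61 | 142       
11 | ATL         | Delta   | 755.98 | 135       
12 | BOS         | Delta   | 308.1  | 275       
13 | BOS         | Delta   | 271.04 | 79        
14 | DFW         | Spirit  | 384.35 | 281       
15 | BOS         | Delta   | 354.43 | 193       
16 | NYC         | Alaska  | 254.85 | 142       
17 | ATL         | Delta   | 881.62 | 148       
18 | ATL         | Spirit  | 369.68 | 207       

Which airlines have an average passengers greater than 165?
SELECT airline, AVG(passengers)
FROM flights
GROUP BY airline
HAVING AVG(passengers) > 165

Result:
  Delta: avg=195.13
  Spirit: avg=187.75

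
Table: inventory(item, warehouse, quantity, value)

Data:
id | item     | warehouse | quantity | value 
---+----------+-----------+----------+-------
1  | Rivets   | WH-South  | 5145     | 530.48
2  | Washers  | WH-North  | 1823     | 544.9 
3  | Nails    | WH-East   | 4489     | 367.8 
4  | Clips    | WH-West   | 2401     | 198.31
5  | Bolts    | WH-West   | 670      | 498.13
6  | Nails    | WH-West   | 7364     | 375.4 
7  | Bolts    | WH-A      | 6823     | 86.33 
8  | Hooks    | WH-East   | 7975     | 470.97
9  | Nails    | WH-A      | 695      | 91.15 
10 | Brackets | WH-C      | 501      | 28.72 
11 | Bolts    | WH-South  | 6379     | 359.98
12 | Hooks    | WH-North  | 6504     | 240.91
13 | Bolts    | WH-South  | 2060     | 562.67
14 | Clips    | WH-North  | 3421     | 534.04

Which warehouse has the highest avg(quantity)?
SELECT warehouse, AVG(quantity) as val
FROM inventory
GROUP BY warehouse
ORDER BY val DESC
LIMIT 1

Result: WH-East with avg(quantity) = 6232.00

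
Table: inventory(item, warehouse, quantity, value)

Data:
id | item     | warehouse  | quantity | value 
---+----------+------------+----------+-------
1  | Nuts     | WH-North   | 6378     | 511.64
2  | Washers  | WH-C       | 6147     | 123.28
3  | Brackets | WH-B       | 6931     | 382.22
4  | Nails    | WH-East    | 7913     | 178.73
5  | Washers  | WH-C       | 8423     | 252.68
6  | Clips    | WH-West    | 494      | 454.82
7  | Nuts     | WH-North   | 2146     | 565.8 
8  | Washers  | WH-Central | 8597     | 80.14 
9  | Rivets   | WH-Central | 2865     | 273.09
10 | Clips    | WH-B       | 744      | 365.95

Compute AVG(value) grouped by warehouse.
SELECT warehouse, AVG(value) as result
FROM inventory
GROUP BY warehouse

Result:
  WH-B: 374.09
  WH-C: 187.98
  WH-Central: 176.62
  WH-East: 178.73
  WH-North: 538.72
  WH-West: 454.82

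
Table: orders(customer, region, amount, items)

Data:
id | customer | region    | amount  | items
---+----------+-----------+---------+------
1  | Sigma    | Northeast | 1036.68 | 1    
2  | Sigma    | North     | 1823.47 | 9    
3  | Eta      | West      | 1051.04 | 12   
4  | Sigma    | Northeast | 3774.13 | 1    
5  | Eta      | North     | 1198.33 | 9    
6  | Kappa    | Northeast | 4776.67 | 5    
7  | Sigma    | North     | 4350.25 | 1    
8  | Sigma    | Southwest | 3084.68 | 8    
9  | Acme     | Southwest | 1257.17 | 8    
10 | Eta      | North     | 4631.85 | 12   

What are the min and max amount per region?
SELECT region, MIN(amount), MAX(amount)
FROM orders
GROUP BY region

Result:
  North: min=1198.33, max=4631.85
  Northeast: min=1036.68, max=4776.67
  Southwest: min=1257.17, max=3084.68
  West: min=1051.04, max=1051.04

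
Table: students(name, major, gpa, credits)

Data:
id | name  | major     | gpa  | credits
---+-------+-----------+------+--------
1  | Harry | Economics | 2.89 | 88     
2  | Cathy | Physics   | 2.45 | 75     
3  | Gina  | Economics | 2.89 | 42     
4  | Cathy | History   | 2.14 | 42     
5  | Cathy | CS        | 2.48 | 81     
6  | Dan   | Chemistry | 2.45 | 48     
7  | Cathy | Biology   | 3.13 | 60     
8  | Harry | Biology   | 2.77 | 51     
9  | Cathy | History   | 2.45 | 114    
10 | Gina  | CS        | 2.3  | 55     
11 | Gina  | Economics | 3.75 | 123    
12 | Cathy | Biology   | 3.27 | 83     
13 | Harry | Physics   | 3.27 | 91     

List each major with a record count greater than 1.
SELECT major, COUNT(*) as cnt
FROM students
GROUP BY major
HAVING COUNT(*) > 1

Result:
  Biology: 3
  CS: 2
  Economics: 3
  History: 2
  Physics: 2

Note: HAVING filters groups after aggregation, WHERE filters rows before.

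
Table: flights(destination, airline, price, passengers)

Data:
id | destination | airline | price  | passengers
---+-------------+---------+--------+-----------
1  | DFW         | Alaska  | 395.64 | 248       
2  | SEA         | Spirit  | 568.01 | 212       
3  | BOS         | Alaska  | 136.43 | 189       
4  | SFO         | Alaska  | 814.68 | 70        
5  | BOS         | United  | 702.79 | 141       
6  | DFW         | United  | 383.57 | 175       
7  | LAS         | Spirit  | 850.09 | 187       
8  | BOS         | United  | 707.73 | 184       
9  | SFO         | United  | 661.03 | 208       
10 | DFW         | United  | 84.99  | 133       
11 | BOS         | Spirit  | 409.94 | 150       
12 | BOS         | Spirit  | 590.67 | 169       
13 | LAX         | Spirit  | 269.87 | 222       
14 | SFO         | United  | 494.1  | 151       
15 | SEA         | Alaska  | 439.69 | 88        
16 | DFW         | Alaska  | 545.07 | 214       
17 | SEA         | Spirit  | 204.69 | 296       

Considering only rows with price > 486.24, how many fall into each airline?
SELECT airline, COUNT(*)
FROM flights
WHERE price > 486.24
GROUP BY airline

Note: WHERE filters rows before grouping.

Result:
  Alaska: 2
  Spirit: 3
  United: 4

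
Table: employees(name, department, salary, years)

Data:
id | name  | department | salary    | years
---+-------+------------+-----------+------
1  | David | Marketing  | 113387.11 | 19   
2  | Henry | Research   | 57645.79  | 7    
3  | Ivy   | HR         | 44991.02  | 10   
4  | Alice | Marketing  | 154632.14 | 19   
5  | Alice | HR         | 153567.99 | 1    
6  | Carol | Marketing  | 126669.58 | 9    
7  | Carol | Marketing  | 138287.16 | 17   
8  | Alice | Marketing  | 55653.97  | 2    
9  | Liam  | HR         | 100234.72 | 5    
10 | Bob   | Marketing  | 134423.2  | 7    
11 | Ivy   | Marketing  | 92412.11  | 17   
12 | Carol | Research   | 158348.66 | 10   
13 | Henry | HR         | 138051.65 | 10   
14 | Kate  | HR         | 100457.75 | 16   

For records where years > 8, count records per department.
SELECT department, COUNT(*)
FROM employees
WHERE years > 8
GROUP BY department

Note: WHERE filters rows before grouping.

Result:
  HR: 3
  Marketing: 5
  Research: 1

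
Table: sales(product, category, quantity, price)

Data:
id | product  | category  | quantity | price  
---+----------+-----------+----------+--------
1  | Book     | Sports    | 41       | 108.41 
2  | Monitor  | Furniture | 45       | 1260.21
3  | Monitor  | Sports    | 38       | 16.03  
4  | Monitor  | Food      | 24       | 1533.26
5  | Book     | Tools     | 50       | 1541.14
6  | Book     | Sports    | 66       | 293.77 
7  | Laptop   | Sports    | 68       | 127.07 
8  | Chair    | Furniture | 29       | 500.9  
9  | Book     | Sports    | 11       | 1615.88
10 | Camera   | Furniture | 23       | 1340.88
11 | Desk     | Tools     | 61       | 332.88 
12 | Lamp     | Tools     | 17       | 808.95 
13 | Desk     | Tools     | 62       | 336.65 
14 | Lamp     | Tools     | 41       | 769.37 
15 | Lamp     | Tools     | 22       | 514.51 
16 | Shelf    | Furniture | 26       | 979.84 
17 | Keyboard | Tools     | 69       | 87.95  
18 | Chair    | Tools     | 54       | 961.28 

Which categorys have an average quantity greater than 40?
SELECT category, AVG(quantity)
FROM sales
GROUP BY category
HAVING AVG(quantity) > 40

Result:
  Sports: avg=44.80
  Tools: avg=47.00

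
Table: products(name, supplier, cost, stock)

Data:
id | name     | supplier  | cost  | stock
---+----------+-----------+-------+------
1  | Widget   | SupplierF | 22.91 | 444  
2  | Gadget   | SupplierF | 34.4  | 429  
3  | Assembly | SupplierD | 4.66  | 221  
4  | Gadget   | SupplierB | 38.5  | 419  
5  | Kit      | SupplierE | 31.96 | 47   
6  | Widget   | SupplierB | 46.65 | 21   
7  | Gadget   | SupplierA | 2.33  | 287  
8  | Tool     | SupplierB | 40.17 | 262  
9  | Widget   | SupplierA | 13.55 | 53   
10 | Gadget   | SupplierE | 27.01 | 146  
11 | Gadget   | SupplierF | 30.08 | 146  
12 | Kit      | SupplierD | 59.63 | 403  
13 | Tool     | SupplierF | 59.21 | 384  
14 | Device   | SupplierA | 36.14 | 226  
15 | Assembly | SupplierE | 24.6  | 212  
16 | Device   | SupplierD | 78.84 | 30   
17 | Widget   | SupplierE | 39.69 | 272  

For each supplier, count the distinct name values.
SELECT supplier, COUNT(DISTINCT name)
FROM products
GROUP BY supplier

Result:
  SupplierA: 3 distinct
  SupplierB: 3 distinct
  SupplierD: 3 distinct
  SupplierE: 4 distinct
  SupplierF: 3 distinct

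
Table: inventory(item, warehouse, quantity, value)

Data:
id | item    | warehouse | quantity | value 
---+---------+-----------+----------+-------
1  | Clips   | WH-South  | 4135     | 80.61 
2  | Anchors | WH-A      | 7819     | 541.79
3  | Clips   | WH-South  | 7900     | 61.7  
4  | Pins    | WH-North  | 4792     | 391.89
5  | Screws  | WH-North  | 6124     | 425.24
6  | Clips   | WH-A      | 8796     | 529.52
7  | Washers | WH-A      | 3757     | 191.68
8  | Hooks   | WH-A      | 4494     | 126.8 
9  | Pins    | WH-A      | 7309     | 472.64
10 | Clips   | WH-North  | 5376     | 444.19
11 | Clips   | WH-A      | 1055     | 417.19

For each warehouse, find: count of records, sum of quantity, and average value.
SELECT warehouse,
       COUNT(*) as cnt,
       SUM(quantity) as total_quantity,
       AVG(value) as avg_value
FROM inventory
GROUP BY warehouse

Result:
  WH-A: 6 records, 33230 total quantity, 379.94 avg value
  WH-North: 3 records, 16292 total quantity, 420.44 avg value
  WH-South: 2 records, 12035 total quantity, 71.16 avg value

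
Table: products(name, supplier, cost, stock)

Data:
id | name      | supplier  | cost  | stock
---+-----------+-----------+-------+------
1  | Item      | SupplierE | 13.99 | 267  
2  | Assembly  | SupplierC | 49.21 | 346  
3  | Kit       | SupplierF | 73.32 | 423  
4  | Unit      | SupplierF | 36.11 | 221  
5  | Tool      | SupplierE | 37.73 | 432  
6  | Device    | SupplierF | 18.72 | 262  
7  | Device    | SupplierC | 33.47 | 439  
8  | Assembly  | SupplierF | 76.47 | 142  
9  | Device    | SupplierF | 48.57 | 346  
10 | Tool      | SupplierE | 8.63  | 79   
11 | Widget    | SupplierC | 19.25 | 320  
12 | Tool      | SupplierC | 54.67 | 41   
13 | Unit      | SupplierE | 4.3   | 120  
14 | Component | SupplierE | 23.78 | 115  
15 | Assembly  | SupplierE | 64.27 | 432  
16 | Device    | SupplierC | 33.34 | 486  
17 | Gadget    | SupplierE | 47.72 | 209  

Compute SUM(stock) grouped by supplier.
SELECT supplier, SUM(stock) as result
FROM products
GROUP BY supplier

Result:
  SupplierC: 1632
  SupplierE: 1654
  SupplierF: 1394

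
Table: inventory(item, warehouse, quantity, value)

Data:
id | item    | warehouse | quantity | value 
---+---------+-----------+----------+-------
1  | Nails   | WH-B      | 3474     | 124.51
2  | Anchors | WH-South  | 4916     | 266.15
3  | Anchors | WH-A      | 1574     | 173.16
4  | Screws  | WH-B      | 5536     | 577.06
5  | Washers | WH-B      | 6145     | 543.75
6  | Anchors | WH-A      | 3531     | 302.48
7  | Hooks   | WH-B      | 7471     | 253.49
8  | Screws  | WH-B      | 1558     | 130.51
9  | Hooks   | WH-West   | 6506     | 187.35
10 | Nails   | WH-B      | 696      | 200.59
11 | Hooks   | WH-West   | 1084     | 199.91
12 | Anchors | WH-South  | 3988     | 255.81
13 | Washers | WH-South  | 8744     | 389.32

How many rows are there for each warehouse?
SELECT warehouse, COUNT(*) as count
FROM inventory
GROUP BY warehouse

Result:
  WH-A: 2
  WH-B: 6
  WH-South: 3
  WH-West: 2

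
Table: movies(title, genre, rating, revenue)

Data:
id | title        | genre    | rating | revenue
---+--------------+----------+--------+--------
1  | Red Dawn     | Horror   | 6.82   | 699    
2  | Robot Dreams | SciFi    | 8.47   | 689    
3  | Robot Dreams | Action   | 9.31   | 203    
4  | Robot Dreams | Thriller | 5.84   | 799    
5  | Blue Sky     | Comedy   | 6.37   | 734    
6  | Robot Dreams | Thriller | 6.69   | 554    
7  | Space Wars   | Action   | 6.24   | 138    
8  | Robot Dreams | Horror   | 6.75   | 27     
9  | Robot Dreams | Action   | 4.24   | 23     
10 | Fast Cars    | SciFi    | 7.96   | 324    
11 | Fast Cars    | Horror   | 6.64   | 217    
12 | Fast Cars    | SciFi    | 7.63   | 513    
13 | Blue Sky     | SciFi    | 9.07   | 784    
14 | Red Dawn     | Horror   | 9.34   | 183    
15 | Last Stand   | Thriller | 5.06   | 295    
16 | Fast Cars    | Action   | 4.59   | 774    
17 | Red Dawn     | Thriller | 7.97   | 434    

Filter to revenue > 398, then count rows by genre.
SELECT genre, COUNT(*)
FROM movies
WHERE revenue > 398
GROUP BY genre

Note: WHERE filters rows before grouping.

Result:
  Action: 1
  Comedy: 1
  Horror: 1
  SciFi: 3
  Thriller: 3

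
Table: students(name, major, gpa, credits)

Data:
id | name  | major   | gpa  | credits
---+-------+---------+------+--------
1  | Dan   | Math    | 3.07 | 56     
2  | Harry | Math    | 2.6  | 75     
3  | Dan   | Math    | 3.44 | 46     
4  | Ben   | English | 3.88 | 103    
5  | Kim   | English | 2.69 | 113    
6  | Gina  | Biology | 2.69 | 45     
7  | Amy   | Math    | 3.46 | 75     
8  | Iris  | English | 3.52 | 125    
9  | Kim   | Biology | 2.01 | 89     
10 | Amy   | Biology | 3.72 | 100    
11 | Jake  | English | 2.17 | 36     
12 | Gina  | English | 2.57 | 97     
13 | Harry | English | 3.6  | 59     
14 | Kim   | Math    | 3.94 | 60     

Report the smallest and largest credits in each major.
SELECT major, MIN(credits), MAX(credits)
FROM students
GROUP BY major

Result:
  Biology: min=45, max=100
  English: min=36, max=125
  Math: min=46, max=75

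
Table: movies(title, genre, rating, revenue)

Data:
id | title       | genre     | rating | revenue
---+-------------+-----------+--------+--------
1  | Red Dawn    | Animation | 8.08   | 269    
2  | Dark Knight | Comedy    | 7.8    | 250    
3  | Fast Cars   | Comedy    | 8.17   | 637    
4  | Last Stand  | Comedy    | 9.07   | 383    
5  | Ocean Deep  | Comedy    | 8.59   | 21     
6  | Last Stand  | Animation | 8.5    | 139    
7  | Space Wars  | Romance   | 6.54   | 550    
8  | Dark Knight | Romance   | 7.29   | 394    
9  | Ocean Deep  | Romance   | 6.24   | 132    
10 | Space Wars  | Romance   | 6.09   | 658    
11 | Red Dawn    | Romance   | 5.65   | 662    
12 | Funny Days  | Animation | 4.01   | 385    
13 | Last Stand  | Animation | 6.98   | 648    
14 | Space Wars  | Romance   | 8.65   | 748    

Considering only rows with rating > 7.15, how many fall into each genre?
SELECT genre, COUNT(*)
FROM movies
WHERE rating > 7.15
GROUP BY genre

Note: WHERE filters rows before grouping.

Result:
  Animation: 2
  Comedy: 4
  Romance: 2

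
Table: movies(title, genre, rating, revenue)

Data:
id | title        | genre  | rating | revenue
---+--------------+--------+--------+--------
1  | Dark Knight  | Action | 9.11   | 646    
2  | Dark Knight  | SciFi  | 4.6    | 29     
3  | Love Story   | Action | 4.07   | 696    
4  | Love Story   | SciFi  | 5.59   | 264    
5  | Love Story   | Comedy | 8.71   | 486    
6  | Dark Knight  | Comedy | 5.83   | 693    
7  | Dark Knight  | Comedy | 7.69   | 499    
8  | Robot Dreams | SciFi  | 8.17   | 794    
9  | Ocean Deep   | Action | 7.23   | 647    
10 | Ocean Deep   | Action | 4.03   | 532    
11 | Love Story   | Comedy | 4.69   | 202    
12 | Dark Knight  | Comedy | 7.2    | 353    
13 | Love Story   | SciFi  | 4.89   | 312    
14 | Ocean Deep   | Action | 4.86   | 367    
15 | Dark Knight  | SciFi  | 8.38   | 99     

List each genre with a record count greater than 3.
SELECT genre, COUNT(*) as cnt
FROM movies
GROUP BY genre
HAVING COUNT(*) > 3

Result:
  Action: 5
  Comedy: 5
  SciFi: 5

Note: HAVING filters groups after aggregation, WHERE filters rows before.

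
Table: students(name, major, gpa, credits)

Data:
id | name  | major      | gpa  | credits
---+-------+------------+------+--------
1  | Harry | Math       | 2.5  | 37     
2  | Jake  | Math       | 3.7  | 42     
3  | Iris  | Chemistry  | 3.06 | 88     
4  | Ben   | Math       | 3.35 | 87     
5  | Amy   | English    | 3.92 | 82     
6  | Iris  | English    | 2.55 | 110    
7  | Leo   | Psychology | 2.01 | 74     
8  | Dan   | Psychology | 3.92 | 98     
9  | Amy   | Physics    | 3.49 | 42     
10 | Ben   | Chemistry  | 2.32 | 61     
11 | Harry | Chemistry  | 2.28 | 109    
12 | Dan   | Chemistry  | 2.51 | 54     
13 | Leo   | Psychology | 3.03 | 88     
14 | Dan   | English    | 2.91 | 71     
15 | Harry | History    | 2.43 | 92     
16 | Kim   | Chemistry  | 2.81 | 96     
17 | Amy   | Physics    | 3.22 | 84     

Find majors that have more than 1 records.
SELECT major, COUNT(*) as cnt
FROM students
GROUP BY major
HAVING COUNT(*) > 1

Result:
  Chemistry: 5
  English: 3
  Math: 3
  Physics: 2
  Psychology: 3

Note: HAVING filters groups after aggregation, WHERE filters rows before.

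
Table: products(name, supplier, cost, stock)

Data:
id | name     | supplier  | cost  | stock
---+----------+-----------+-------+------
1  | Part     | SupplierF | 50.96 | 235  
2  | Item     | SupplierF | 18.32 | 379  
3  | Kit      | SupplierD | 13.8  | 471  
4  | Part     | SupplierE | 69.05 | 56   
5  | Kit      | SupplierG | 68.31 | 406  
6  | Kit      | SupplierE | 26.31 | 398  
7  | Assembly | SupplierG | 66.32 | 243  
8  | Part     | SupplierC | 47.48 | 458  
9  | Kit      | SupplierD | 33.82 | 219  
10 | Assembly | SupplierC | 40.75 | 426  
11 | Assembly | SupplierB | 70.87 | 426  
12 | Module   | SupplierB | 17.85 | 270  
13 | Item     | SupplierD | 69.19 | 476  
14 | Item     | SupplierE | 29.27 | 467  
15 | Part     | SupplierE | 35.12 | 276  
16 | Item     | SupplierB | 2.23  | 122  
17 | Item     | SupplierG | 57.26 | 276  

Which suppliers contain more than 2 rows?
SELECT supplier, COUNT(*) as cnt
FROM products
GROUP BY supplier
HAVING COUNT(*) > 2

Result:
  SupplierB: 3
  SupplierD: 3
  SupplierE: 4
  SupplierG: 3

Note: HAVING filters groups after aggregation, WHERE filters rows before.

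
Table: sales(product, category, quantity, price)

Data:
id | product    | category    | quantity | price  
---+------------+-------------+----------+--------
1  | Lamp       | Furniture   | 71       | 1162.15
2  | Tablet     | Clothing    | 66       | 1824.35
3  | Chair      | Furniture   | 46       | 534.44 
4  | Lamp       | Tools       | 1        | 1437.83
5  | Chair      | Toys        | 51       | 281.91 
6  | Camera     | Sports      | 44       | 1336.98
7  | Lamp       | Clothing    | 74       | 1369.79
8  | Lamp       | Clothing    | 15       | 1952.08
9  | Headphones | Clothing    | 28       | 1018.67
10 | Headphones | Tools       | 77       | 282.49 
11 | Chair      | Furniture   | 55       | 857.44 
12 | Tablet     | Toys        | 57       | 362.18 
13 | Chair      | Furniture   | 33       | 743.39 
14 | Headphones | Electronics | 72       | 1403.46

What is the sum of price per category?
SELECT category, SUM(price) as result
FROM sales
GROUP BY category

Result:
  Clothing: 6164.89
  Electronics: 1403.46
  Furniture: 3297.42
  Sports: 1336.98
  Tools: 1720.32
  Toys: 644.09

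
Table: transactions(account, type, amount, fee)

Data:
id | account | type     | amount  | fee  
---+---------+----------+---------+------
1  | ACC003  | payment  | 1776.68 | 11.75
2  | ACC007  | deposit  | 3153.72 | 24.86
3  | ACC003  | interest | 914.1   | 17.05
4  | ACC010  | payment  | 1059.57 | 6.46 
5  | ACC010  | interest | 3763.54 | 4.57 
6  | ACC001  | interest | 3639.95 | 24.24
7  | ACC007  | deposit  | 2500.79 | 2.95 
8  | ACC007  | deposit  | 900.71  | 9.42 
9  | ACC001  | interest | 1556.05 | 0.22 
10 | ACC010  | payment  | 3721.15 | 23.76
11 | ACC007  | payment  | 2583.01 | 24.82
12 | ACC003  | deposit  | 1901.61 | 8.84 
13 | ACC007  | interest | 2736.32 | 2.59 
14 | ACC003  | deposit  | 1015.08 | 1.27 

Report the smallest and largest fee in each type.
SELECT type, MIN(fee), MAX(fee)
FROM transactions
GROUP BY type

Result:
  deposit: min=1.27, max=24.86
  interest: min=0.22, max=24.24
  payment: min=6.46, max=24.82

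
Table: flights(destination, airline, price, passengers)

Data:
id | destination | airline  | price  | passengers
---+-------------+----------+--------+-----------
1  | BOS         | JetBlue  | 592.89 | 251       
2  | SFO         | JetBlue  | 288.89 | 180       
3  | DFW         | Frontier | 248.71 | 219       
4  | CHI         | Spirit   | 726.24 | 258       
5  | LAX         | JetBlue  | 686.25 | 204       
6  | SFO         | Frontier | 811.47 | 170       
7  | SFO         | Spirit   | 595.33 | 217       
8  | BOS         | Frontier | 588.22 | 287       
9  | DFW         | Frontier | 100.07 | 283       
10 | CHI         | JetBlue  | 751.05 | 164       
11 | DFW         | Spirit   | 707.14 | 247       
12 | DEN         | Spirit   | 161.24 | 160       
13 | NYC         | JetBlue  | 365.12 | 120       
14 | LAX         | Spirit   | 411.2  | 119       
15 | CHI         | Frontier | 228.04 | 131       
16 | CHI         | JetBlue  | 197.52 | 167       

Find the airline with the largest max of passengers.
SELECT airline, MAX(passengers) as val
FROM flights
GROUP BY airline
ORDER BY val DESC
LIMIT 1

Result: Frontier with max(passengers) = 287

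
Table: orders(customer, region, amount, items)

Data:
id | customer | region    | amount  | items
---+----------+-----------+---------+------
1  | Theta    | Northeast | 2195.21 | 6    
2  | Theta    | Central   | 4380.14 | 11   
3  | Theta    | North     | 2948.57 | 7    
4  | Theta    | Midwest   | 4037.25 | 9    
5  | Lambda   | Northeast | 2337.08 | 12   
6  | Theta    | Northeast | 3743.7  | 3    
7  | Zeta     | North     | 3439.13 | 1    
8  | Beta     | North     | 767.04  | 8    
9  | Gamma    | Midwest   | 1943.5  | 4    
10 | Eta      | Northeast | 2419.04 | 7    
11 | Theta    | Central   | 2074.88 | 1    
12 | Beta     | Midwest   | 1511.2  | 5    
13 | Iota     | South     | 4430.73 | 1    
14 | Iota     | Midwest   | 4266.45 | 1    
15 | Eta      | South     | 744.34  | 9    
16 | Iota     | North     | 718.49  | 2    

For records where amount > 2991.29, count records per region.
SELECT region, COUNT(*)
FROM orders
WHERE amount > 2991.29
GROUP BY region

Note: WHERE filters rows before grouping.

Result:
  Central: 1
  Midwest: 2
  North: 1
  Northeast: 1
  South: 1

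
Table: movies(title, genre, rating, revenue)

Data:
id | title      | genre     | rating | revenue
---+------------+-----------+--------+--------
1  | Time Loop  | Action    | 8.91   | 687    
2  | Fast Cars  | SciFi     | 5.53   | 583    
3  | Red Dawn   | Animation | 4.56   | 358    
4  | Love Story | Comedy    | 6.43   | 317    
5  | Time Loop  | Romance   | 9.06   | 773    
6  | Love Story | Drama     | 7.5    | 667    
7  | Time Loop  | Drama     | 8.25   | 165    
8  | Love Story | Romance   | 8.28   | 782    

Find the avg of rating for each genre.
SELECT genre, AVG(rating) as result
FROM movies
GROUP BY genre

Result:
  Action: 8.91
  Animation: 4.56
  Comedy: 6.43
  Drama: 7.88
  Romance: 8.67
  SciFi: 5.53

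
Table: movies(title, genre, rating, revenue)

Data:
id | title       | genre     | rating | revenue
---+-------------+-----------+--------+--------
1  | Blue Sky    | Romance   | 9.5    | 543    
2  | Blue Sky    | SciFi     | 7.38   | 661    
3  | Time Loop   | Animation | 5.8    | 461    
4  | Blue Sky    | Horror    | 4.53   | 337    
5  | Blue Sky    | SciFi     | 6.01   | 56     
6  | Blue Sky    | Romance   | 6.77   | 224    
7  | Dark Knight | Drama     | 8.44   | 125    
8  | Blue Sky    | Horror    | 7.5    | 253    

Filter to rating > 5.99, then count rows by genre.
SELECT genre, COUNT(*)
FROM movies
WHERE rating > 5.99
GROUP BY genre

Note: WHERE filters rows before grouping.

Result:
  Drama: 1
  Horror: 1
  Romance: 2
  SciFi: 2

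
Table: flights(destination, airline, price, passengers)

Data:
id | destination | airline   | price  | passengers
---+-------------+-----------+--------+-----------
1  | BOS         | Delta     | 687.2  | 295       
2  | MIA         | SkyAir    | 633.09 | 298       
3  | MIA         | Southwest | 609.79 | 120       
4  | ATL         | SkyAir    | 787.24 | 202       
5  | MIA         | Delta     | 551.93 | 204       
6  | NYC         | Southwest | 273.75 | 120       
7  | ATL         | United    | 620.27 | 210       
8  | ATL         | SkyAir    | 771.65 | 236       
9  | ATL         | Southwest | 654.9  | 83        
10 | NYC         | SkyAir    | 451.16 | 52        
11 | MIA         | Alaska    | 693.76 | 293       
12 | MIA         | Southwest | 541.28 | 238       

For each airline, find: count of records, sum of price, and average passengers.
SELECT airline,
       COUNT(*) as cnt,
       SUM(price) as total_price,
       AVG(passengers) as avg_passengers
FROM flights
GROUP BY airline

Result:
  Alaska: 1 records, 693.76 total price, 293.00 avg passengers
  Delta: 2 records, 1239.13 total price, 249.50 avg passengers
  SkyAir: 4 records, 2643.14 total price, 197.00 avg passengers
  Southwest: 4 records, 2079.72 total price, 140.25 avg passengers
  United: 1 records, 620.27 total price, 210.00 avg passengers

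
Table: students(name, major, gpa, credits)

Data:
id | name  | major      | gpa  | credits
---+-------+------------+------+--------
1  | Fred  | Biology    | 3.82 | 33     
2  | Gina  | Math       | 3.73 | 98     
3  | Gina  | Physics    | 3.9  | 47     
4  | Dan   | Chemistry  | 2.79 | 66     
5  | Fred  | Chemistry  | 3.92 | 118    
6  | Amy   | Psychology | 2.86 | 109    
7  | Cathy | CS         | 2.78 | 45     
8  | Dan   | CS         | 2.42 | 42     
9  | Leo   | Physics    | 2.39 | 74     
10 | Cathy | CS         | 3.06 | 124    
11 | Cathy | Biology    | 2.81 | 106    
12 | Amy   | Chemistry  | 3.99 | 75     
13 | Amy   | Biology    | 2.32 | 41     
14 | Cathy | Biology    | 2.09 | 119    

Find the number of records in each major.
SELECT major, COUNT(*) as count
FROM students
GROUP BY major

Result:
  Biology: 4
  CS: 3
  Chemistry: 3
  Math: 1
  Physics: 2
  Psychology: 1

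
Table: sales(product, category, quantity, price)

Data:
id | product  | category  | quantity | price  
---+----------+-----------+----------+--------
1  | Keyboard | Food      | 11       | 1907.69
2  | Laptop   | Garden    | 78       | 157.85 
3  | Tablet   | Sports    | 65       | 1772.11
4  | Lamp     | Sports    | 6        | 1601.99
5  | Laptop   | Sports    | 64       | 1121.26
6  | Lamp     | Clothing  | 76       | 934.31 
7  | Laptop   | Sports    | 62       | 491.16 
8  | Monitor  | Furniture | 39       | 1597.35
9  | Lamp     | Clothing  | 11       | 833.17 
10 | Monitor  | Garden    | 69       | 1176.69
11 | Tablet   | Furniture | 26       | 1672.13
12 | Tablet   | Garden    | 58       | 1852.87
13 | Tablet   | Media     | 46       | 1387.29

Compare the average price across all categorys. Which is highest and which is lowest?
SELECT category, AVG(price)
FROM sales
GROUP BY category
ORDER BY AVG(price)

All groups:
  Clothing: 883.74
  Garden: 1062.47
  Sports: 1246.63
  Media: 1387.29
  Furniture: 1634.74
  Food: 1907.69

Highest: Food (1907.69)
Lowest: Clothing (883.74)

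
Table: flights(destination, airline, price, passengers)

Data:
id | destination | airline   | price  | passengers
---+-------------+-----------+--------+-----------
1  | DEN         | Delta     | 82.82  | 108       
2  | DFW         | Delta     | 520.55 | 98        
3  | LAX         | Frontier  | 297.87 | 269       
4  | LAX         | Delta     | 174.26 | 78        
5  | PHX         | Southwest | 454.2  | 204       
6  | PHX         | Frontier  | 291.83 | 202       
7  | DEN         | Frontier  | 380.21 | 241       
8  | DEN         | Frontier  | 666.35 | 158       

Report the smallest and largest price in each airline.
SELECT airline, MIN(price), MAX(price)
FROM flights
GROUP BY airline

Result:
  Delta: min=82.82, max=520.55
  Frontier: min=291.83, max=666.35
  Southwest: min=454.20, max=454.20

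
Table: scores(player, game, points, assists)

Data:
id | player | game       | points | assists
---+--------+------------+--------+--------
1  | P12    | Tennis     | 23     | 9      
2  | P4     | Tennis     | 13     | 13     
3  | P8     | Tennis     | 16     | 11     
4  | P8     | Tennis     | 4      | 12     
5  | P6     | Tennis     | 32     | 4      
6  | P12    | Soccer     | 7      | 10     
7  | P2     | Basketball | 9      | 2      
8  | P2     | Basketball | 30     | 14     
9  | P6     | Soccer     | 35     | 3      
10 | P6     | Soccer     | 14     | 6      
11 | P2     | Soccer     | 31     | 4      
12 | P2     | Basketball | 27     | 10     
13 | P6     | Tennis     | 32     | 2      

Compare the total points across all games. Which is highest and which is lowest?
SELECT game, SUM(points)
FROM scores
GROUP BY game
ORDER BY SUM(points)

All groups:
  Basketball: 66
  Soccer: 87
  Tennis: 120

Highest: Tennis (120)
Lowest: Basketball (66)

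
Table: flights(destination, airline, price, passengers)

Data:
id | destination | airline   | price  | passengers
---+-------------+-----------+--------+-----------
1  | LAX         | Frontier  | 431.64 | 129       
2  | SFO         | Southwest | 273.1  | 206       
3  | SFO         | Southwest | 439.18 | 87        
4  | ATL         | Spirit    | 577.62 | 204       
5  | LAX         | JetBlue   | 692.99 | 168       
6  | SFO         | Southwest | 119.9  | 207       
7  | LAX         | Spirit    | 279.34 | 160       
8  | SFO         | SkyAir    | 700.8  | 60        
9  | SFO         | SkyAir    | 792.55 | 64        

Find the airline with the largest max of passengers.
SELECT airline, MAX(passengers) as val
FROM flights
GROUP BY airline
ORDER BY val DESC
LIMIT 1

Result: Southwest with max(passengers) = 207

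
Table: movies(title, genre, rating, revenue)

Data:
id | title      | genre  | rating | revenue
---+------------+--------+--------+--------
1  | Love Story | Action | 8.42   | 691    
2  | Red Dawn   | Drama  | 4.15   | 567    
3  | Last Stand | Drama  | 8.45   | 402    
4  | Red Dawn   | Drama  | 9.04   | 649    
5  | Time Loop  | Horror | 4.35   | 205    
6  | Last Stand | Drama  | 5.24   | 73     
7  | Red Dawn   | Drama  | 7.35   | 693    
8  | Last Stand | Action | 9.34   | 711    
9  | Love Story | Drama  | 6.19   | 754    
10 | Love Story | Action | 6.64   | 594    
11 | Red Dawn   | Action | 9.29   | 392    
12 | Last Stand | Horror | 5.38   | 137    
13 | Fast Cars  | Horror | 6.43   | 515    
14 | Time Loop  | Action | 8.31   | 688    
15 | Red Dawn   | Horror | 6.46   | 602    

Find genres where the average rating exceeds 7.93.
SELECT genre, AVG(rating)
FROM movies
GROUP BY genre
HAVING AVG(rating) > 7.93

Result:
  Action: avg=8.40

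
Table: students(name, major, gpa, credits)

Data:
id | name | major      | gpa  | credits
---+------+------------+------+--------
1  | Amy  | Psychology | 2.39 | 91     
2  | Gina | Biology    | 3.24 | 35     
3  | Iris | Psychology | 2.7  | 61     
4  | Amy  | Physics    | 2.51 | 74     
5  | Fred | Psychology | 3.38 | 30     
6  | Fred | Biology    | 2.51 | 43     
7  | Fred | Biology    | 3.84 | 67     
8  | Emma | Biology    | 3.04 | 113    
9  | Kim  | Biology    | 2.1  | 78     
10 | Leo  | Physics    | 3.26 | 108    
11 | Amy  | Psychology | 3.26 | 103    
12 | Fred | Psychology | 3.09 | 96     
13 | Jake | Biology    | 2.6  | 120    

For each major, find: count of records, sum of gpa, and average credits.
SELECT major,
       COUNT(*) as cnt,
       SUM(gpa) as total_gpa,
       AVG(credits) as avg_credits
FROM students
GROUP BY major

Result:
  Biology: 6 records, 17.33 total gpa, 76.00 avg credits
  Physics: 2 records, 5.77 total gpa, 91.00 avg credits
  Psychology: 5 records, 14.82 total gpa, 76.20 avg credits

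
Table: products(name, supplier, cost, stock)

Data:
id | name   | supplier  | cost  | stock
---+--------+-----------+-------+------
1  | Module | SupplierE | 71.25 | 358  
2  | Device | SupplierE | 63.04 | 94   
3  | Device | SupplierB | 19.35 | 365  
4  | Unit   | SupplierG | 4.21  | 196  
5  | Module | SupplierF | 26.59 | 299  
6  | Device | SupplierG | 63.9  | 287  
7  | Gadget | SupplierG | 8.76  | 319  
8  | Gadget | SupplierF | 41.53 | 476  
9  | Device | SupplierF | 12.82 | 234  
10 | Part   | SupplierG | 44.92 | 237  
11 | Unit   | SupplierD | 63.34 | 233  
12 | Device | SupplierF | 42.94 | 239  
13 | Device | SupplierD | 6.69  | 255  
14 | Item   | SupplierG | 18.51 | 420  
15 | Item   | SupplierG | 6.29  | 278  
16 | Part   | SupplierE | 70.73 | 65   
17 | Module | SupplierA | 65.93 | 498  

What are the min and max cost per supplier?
SELECT supplier, MIN(cost), MAX(cost)
FROM products
GROUP BY supplier

Result:
  SupplierA: min=65.93, max=65.93
  SupplierB: min=19.35, max=19.35
  SupplierD: min=6.69, max=63.34
  SupplierE: min=63.04, max=71.25
  SupplierF: min=12.82, max=42.94
  SupplierG: min=4.21, max=63.90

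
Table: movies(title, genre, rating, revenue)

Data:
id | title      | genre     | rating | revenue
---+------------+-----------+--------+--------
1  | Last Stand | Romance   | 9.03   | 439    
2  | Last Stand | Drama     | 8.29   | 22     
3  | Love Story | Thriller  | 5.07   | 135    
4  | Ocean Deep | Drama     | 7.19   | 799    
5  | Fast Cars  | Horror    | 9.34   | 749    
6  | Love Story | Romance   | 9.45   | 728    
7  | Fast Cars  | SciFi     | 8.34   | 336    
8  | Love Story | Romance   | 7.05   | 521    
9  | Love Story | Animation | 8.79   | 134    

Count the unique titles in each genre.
SELECT genre, COUNT(DISTINCT title)
FROM movies
GROUP BY genre

Result:
  Animation: 1 distinct
  Drama: 2 distinct
  Horror: 1 distinct
  Romance: 2 distinct
  SciFi: 1 distinct
  Thriller: 1 distinct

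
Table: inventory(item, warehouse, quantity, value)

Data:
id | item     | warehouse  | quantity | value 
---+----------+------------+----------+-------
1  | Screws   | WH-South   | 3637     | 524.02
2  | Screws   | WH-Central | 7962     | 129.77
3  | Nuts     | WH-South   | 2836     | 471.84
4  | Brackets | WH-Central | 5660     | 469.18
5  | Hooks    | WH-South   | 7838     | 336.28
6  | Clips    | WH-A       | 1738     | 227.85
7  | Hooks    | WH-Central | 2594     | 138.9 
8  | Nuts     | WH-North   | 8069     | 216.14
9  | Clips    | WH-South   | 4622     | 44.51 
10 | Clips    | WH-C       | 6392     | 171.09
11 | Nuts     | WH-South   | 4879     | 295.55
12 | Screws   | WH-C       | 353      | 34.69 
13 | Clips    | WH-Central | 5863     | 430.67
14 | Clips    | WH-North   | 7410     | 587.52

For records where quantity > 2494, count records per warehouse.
SELECT warehouse, COUNT(*)
FROM inventory
WHERE quantity > 2494
GROUP BY warehouse

Note: WHERE filters rows before grouping.

Result:
  WH-C: 1
  WH-Central: 4
  WH-North: 2
  WH-South: 5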